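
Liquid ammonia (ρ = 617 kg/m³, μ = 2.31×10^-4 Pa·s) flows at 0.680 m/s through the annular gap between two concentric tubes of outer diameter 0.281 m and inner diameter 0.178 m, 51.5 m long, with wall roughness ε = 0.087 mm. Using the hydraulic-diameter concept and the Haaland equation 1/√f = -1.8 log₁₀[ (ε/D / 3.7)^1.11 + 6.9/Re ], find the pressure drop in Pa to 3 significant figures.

Hydraulic diameter D_h = 4A/P = D_o - D_i = 0.281 - 0.178 = 0.103 m.
Re = ρVD_h/μ = 617·0.68·0.103/0.000231 = 1.871e+05.
ε/D_h = 8.7e-05/0.103 = 0.000845; Haaland gives 1/√f = -1.8 log₁₀[9.08e-05+3.69e-05] = 7.009, so f = 0.02035.
ΔP = f(L/D_h)(ρV²/2) = 0.02035·51.5/0.103·142.7 = 1452 Pa.

ΔP ≈ 1450 Pa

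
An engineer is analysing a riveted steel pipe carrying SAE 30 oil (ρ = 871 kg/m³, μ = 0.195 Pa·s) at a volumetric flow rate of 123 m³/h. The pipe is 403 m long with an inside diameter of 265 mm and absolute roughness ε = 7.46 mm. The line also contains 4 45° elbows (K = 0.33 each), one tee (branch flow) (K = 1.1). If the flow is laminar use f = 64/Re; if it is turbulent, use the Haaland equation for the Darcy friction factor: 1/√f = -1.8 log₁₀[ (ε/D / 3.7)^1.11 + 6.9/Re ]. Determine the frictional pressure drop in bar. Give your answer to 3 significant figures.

ΔP ≈ 0.226 bar

Q = 123 m³/h = 123/3600 = 0.03417 m³/s.
Cross-sectional area A = πD²/4 = π(0.265)²/4 = 0.05515 m²; mean velocity V = Q/A = 0.03417/0.05515 = 0.6195 m/s.
Reynolds number Re = ρVD/μ = 871 · 0.6195 · 0.265 / 0.195 = 733.2.
Re < 2300 → laminar flow, so f = 64/Re = 64/733.2 = 0.08728 (the turbulent correlation is not needed).
Total minor-loss coefficient ΣK = 4·0.33 + 1·1.1 = 2.42.
ΔP = [f·L/D + ΣK]·(ρV²/2) = [0.08728·403/0.265 + 2.42]·(871·0.6195²/2) = [132.7 + 2.42]·167.1 = 2.259e+04 Pa.
ΔP = 2.259e+04 Pa = 0.226 bar.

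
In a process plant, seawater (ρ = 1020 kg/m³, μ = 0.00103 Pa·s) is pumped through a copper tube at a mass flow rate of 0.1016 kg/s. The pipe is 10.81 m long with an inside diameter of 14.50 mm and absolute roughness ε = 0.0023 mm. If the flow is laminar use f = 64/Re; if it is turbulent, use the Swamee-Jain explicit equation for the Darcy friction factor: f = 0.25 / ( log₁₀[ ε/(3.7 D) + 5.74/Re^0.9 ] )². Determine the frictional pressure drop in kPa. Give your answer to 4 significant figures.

A = πD²/4 = π(0.0145)²/4 = 0.0001651 m²; mean velocity V = ṁ/(ρA) = 0.1016/(1020 · 0.0001651) = 0.6032 m/s.
Reynolds number Re = ρVD/μ = 1020 · 0.6032 · 0.0145 / 0.00103 = 8662.
Re > 4000 → turbulent. Relative roughness ε/D = 2.3e-06/0.0145 = 0.000159. Swamee-Jain: f = 0.25/(log₁₀[0.000159/3.7 + 5.74/8662^0.9])² = 0.25/(log₁₀[4.29e-05 + 0.00164])² = 0.25/(-2.774)² = 0.03249.
Darcy-Weisbach: ΔP = f(L/D)(ρV²/2) = 0.03249·(10.81/0.0145)·(1020·0.6032²/2) = 0.03249·745.5·185.6 = 4495 Pa.
ΔP = 4495 Pa = 4.495 kPa.

ΔP ≈ 4.495 kPa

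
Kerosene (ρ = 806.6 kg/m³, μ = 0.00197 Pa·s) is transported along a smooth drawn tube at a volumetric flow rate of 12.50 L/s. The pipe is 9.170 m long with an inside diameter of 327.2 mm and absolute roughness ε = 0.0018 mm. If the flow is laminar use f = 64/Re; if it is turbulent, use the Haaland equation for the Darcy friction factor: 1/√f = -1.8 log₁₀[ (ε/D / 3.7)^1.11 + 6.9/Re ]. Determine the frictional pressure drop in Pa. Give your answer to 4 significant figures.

ΔP ≈ 6.440 Pa

Q = 12.50 L/s = 12.50/1000 = 0.0125 m³/s.
Cross-sectional area A = πD²/4 = π(0.3272)²/4 = 0.08408 m²; mean velocity V = Q/A = 0.0125/0.08408 = 0.1487 m/s.
Reynolds number Re = ρVD/μ = 806.6 · 0.1487 · 0.3272 / 0.00197 = 1.992e+04.
Re > 4000 → turbulent. Relative roughness ε/D = 1.8e-06/0.3272 = 5.5e-06. Haaland: 1/√f = -1.8 log₁₀[(5.5e-06/3.7)^1.11 + 6.9/1.992e+04] = -1.8 log₁₀[3.4e-07 + 0.000346] = 6.228, so f = 0.02578.
Darcy-Weisbach: ΔP = f(L/D)(ρV²/2) = 0.02578·(9.17/0.3272)·(806.6·0.1487²/2) = 0.02578·28.03·8.913 = 6.44 Pa.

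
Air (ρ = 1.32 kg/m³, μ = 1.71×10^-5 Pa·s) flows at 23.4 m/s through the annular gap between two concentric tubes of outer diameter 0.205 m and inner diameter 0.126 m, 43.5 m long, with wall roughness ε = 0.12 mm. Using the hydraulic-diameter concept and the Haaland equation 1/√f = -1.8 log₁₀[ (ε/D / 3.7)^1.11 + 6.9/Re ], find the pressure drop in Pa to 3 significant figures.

Hydraulic diameter D_h = 4A/P = D_o - D_i = 0.205 - 0.126 = 0.079 m.
Re = ρVD_h/μ = 1.32·23.4·0.079/1.71e-05 = 1.427e+05.
ε/D_h = 0.00012/0.079 = 0.00152; Haaland gives 1/√f = -1.8 log₁₀[0.000174+4.84e-05] = 6.575, so f = 0.02313.
ΔP = f(L/D_h)(ρV²/2) = 0.02313·43.5/0.079·361.4 = 4603 Pa.

ΔP ≈ 4600 Pa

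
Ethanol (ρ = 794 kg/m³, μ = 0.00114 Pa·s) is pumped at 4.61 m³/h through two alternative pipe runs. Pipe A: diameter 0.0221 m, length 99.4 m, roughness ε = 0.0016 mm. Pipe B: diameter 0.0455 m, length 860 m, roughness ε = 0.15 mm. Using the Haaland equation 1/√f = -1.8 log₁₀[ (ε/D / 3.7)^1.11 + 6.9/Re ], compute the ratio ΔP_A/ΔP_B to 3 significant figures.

ΔP_A/ΔP_B ≈ 2.88

Pipe A: V = Q/A = 0.001281/0.0003836 = 3.338 m/s; Re = 5.138e+04; ε/D = 7.24e-05; Haaland → f = 0.02079; ΔP_A = f(L/D)(ρV²/2) = 4.137e+05 Pa.
Pipe B: V = Q/A = 0.001281/0.001626 = 0.7876 m/s; Re = 2.496e+04; ε/D = 0.0033; Haaland → f = 0.03086; ΔP_B = f(L/D)(ρV²/2) = 1.436e+05 Pa.
ΔP_A/ΔP_B = 4.137e+05/1.436e+05 = 2.88.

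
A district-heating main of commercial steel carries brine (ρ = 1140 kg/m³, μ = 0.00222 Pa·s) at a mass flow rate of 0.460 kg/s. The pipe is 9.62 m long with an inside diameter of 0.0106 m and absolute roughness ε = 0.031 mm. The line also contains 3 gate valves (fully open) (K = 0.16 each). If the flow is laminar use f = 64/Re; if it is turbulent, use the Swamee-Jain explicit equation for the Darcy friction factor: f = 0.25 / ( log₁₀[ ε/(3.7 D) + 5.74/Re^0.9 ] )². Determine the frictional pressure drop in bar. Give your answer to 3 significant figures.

A = πD²/4 = π(0.0106)²/4 = 8.825e-05 m²; mean velocity V = ṁ/(ρA) = 0.46/(1140 · 8.825e-05) = 4.572 m/s.
Reynolds number Re = ρVD/μ = 1140 · 4.572 · 0.0106 / 0.00222 = 2.489e+04.
Re > 4000 → turbulent. Relative roughness ε/D = 3.1e-05/0.0106 = 0.00292. Swamee-Jain: f = 0.25/(log₁₀[0.00292/3.7 + 5.74/2.489e+04^0.9])² = 0.25/(log₁₀[0.00079 + 0.000635])² = 0.25/(-2.846)² = 0.03086.
Total minor-loss coefficient ΣK = 3·0.16 = 0.48.
ΔP = [f·L/D + ΣK]·(ρV²/2) = [0.03086·9.62/0.0106 + 0.48]·(1140·4.572²/2) = [28.01 + 0.48]·1.192e+04 = 3.395e+05 Pa.
ΔP = 3.395e+05 Pa = 3.40 bar.

ΔP ≈ 3.40 bar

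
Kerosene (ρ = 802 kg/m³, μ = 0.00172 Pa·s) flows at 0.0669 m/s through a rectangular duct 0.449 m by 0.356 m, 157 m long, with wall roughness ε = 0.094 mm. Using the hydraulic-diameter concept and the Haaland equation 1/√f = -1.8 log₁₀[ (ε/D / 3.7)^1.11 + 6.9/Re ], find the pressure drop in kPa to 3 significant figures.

ΔP ≈ 0.0209 kPa

Hydraulic diameter D_h = 4A/P = 4·(0.449·0.356)/(2·(0.449+0.356)) = 0.6394/1.61 = 0.3971 m.
Re = ρVD_h/μ = 802·0.0669·0.3971/0.00172 = 1.239e+04.
ε/D_h = 9.4e-05/0.3971 = 0.000237; Haaland gives 1/√f = -1.8 log₁₀[2.21e-05+0.000557] = 5.827, so f = 0.02945.
ΔP = f(L/D_h)(ρV²/2) = 0.02945·157/0.3971·1.795 = 20.9 Pa.
ΔP = 0.0209 kPa.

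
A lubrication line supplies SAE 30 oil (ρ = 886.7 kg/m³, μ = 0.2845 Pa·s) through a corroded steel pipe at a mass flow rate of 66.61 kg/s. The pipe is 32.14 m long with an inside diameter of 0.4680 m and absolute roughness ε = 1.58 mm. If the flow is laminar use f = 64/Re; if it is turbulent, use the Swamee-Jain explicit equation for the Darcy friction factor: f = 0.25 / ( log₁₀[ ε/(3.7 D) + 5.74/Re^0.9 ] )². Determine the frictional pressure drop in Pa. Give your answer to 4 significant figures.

ΔP ≈ 583.4 Pa

A = πD²/4 = π(0.468)²/4 = 0.172 m²; mean velocity V = ṁ/(ρA) = 66.61/(886.7 · 0.172) = 0.4367 m/s.
Reynolds number Re = ρVD/μ = 886.7 · 0.4367 · 0.468 / 0.284 = 637.
Re < 2300 → laminar flow, so f = 64/Re = 64/637 = 0.1005 (the turbulent correlation is not needed).
Darcy-Weisbach: ΔP = f(L/D)(ρV²/2) = 0.1005·(32.14/0.468)·(886.7·0.4367²/2) = 0.1005·68.68·84.55 = 583.4 Pa.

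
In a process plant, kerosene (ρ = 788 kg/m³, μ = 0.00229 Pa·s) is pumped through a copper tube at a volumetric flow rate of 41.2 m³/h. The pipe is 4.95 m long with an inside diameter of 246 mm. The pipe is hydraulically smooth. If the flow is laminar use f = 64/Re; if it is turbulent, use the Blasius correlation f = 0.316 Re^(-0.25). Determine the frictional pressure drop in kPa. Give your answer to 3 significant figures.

Q = 41.2 m³/h = 41.2/3600 = 0.01144 m³/s.
Cross-sectional area A = πD²/4 = π(0.246)²/4 = 0.04753 m²; mean velocity V = Q/A = 0.01144/0.04753 = 0.2408 m/s.
Reynolds number Re = ρVD/μ = 788 · 0.2408 · 0.246 / 0.00229 = 2.038e+04.
Re > 4000 → turbulent. Smooth-pipe (Blasius): f = 0.316 Re^(-0.25) = 0.316/(2.038e+04)^0.25 = 0.02645.
Darcy-Weisbach: ΔP = f(L/D)(ρV²/2) = 0.02645·(4.95/0.246)·(788·0.2408²/2) = 0.02645·20.12·22.84 = 12.16 Pa.
ΔP = 12.16 Pa = 0.0122 kPa.

ΔP ≈ 0.0122 kPa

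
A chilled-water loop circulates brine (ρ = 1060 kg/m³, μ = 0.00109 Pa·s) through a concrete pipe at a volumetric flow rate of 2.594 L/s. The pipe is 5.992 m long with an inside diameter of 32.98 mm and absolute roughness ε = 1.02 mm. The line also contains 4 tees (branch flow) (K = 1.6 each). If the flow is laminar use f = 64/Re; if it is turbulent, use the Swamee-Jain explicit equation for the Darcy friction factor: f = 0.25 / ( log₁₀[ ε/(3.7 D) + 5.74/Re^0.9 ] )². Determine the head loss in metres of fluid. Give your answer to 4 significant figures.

h_f ≈ 7.998 m

Q = 2.594 L/s = 2.594/1000 = 0.002594 m³/s.
Cross-sectional area A = πD²/4 = π(0.03298)²/4 = 0.0008543 m²; mean velocity V = Q/A = 0.002594/0.0008543 = 3.037 m/s.
Reynolds number Re = ρVD/μ = 1060 · 3.037 · 0.03298 / 0.00109 = 9.739e+04.
Re > 4000 → turbulent. Relative roughness ε/D = 0.00102/0.03298 = 0.0309. Swamee-Jain: f = 0.25/(log₁₀[0.0309/3.7 + 5.74/9.739e+04^0.9])² = 0.25/(log₁₀[0.00836 + 0.000186])² = 0.25/(-2.068)² = 0.05844.
Total minor-loss coefficient ΣK = 4·1.6 = 6.4.
ΔP = [f·L/D + ΣK]·(ρV²/2) = [0.05844·5.992/0.03298 + 6.4]·(1060·3.037²/2) = [10.62 + 6.4]·4887 = 8.316e+04 Pa.
Head loss h_f = ΔP/(ρg) = 8.316e+04/(1060·9.81) = 7.998 m.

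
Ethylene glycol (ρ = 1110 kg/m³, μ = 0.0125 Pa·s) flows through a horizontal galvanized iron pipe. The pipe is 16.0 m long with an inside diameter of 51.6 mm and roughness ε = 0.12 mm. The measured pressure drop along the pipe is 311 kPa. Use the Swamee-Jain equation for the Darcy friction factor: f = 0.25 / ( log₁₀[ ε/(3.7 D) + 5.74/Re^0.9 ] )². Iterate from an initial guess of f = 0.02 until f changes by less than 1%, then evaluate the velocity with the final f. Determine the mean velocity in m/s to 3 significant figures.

Rearranging Darcy-Weisbach: V = √(2·ΔP·D/(f·L·ρ)). With ε/D = 0.00012/0.0516 = 0.00233, iterate starting from f = 0.02:
  f = 0.02 → V = √(2·3.11e+05·0.0516/(0.02·16·1110)) = 9.506 m/s; Re = ρVD/μ = 4.356e+04; f → 0.02787
  f = 0.02787 → V = 8.052 m/s; Re = 3.689e+04; f → 0.02836
  f = 0.02836 → V = 7.983 m/s; Re = 3.658e+04; f → 0.02839
Converged (Δf/f < 1%). With the final f = 0.02839: V = √(2·3.11e+05·0.0516/(0.02839·16·1110)) = 7.979 m/s.

V ≈ 7.98 m/s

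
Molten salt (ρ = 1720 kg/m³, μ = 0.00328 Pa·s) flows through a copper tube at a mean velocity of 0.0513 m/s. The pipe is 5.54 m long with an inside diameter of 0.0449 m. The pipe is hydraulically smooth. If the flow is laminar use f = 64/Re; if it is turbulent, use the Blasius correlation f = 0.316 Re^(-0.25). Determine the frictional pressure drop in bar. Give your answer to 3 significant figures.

Reynolds number Re = ρVD/μ = 1720 · 0.0513 · 0.0449 / 0.00328 = 1208.
Re < 2300 → laminar flow, so f = 64/Re = 64/1208 = 0.05299 (the turbulent correlation is not needed).
Darcy-Weisbach: ΔP = f(L/D)(ρV²/2) = 0.05299·(5.54/0.0449)·(1720·0.0513²/2) = 0.05299·123.4·2.263 = 14.8 Pa.
ΔP = 14.8 Pa = 1.48×10^-4 bar.

ΔP ≈ 1.48×10^-4 bar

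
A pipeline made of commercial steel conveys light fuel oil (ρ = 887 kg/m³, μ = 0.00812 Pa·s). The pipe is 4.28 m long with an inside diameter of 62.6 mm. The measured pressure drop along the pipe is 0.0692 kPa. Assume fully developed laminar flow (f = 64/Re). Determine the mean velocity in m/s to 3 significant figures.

V ≈ 0.244 m/s

For laminar flow, f = 64/Re with Re = ρVD/μ, so Darcy-Weisbach reduces to ΔP = 32μLV/D². Solving for V: V = ΔP·D²/(32μL) = 69.2·(0.0626)²/(32·0.00812·4.28) = 0.2438 m/s.
Check: Re = ρVD/μ = 887·0.2438·0.0626/0.00812 = 1667 < 2300, so the laminar assumption holds.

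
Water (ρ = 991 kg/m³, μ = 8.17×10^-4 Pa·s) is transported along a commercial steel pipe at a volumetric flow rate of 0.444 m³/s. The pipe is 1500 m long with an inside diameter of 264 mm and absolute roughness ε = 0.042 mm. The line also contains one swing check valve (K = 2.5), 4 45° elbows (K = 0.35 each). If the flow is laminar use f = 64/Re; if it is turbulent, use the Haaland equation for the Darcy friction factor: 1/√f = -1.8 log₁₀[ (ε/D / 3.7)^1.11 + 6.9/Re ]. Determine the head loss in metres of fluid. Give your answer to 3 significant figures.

Cross-sectional area A = πD²/4 = π(0.264)²/4 = 0.05474 m²; mean velocity V = Q/A = 0.444/0.05474 = 8.111 m/s.
Reynolds number Re = ρVD/μ = 991 · 8.111 · 0.264 / 0.000817 = 2.597e+06.
Re > 4000 → turbulent. Relative roughness ε/D = 4.2e-05/0.264 = 0.000159. Haaland: 1/√f = -1.8 log₁₀[(0.000159/3.7)^1.11 + 6.9/2.597e+06] = -1.8 log₁₀[1.42e-05 + 2.66e-06] = 8.591, so f = 0.01355.
Total minor-loss coefficient ΣK = 1·2.5 + 4·0.35 = 3.9.
ΔP = [f·L/D + ΣK]·(ρV²/2) = [0.01355·1500/0.264 + 3.9]·(991·8.111²/2) = [76.99 + 3.9]·3.26e+04 = 2.637e+06 Pa.
Head loss h_f = ΔP/(ρg) = 2.637e+06/(991·9.81) = 271 m.

h_f ≈ 271 m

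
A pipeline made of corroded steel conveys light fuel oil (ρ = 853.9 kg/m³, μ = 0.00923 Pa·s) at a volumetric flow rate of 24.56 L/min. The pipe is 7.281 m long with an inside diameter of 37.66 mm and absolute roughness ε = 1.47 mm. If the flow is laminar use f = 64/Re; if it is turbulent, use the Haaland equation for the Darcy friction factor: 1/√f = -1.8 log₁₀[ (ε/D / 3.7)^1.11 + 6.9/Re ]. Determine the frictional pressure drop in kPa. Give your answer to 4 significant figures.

ΔP ≈ 0.5572 kPa

Q = 24.56 L/min = 24.56/60000 = 0.0004093 m³/s.
Cross-sectional area A = πD²/4 = π(0.03766)²/4 = 0.001114 m²; mean velocity V = Q/A = 0.0004093/0.001114 = 0.3675 m/s.
Reynolds number Re = ρVD/μ = 853.9 · 0.3675 · 0.03766 / 0.00923 = 1280.
Re < 2300 → laminar flow, so f = 64/Re = 64/1280 = 0.04999 (the turbulent correlation is not needed).
Darcy-Weisbach: ΔP = f(L/D)(ρV²/2) = 0.04999·(7.281/0.03766)·(853.9·0.3675²/2) = 0.04999·193.3·57.65 = 557.2 Pa.
ΔP = 557.2 Pa = 0.5572 kPa.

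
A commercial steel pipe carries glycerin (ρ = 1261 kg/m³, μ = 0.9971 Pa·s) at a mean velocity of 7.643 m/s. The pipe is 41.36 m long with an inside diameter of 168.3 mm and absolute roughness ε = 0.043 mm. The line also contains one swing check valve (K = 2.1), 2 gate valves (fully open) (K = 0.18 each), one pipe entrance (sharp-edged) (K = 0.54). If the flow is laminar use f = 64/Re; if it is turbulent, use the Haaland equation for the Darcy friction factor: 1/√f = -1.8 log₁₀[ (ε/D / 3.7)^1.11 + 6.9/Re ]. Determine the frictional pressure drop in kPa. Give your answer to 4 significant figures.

ΔP ≈ 466.6 kPa

Reynolds number Re = ρVD/μ = 1261 · 7.643 · 0.1683 / 0.997 = 1627.
Re < 2300 → laminar flow, so f = 64/Re = 64/1627 = 0.03934 (the turbulent correlation is not needed).
Total minor-loss coefficient ΣK = 1·2.1 + 2·0.18 + 1·0.54 = 3.
ΔP = [f·L/D + ΣK]·(ρV²/2) = [0.03934·41.36/0.1683 + 3]·(1261·7.643²/2) = [9.668 + 3]·3.683e+04 = 4.666e+05 Pa.
ΔP = 4.666e+05 Pa = 466.6 kPa.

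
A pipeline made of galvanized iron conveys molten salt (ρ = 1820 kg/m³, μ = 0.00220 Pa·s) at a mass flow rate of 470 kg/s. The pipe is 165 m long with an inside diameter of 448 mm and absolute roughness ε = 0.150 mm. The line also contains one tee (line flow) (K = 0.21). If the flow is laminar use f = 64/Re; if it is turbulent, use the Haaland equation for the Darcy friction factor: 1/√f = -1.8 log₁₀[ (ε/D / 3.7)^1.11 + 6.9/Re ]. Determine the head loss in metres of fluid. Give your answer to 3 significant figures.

h_f ≈ 0.848 m

A = πD²/4 = π(0.448)²/4 = 0.1576 m²; mean velocity V = ṁ/(ρA) = 470/(1820 · 0.1576) = 1.638 m/s.
Reynolds number Re = ρVD/μ = 1820 · 1.638 · 0.448 / 0.0022 = 6.072e+05.
Re > 4000 → turbulent. Relative roughness ε/D = 0.00015/0.448 = 0.000335. Haaland: 1/√f = -1.8 log₁₀[(0.000335/3.7)^1.11 + 6.9/6.072e+05] = -1.8 log₁₀[3.25e-05 + 1.14e-05] = 7.844, so f = 0.01625.
Total minor-loss coefficient ΣK = 1·0.21 = 0.21.
ΔP = [f·L/D + ΣK]·(ρV²/2) = [0.01625·165/0.448 + 0.21]·(1820·1.638²/2) = [5.986 + 0.21]·2442 = 1.513e+04 Pa.
Head loss h_f = ΔP/(ρg) = 1.513e+04/(1820·9.81) = 0.848 m.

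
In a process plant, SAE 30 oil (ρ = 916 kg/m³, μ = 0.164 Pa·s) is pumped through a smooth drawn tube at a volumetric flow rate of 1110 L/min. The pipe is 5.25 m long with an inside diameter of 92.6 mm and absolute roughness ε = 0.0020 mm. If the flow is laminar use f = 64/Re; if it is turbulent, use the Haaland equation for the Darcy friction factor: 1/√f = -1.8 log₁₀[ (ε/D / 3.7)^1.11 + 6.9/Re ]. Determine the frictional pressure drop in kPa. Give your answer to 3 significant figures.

ΔP ≈ 8.83 kPa

Q = 1110 L/min = 1110/60000 = 0.0185 m³/s.
Cross-sectional area A = πD²/4 = π(0.0926)²/4 = 0.006735 m²; mean velocity V = Q/A = 0.0185/0.006735 = 2.747 m/s.
Reynolds number Re = ρVD/μ = 916 · 2.747 · 0.0926 / 0.164 = 1421.
Re < 2300 → laminar flow, so f = 64/Re = 64/1421 = 0.04505 (the turbulent correlation is not needed).
Darcy-Weisbach: ΔP = f(L/D)(ρV²/2) = 0.04505·(5.25/0.0926)·(916·2.747²/2) = 0.04505·56.7·3456 = 8827 Pa.
ΔP = 8827 Pa = 8.83 kPa.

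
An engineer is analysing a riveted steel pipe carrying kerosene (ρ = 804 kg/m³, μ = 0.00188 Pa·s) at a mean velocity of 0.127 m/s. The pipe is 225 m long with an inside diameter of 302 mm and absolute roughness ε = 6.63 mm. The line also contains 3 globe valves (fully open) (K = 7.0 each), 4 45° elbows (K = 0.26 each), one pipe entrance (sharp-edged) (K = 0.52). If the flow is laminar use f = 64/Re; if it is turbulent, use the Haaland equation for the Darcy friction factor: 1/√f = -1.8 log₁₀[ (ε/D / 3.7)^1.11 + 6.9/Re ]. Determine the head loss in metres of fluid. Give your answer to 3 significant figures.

Reynolds number Re = ρVD/μ = 804 · 0.127 · 0.302 / 0.00188 = 1.64e+04.
Re > 4000 → turbulent. Relative roughness ε/D = 0.00663/0.302 = 0.022. Haaland: 1/√f = -1.8 log₁₀[(0.022/3.7)^1.11 + 6.9/1.64e+04] = -1.8 log₁₀[0.00338 + 0.000421] = 4.357, so f = 0.05267.
Total minor-loss coefficient ΣK = 3·7 + 4·0.26 + 1·0.52 = 22.6.
ΔP = [f·L/D + ΣK]·(ρV²/2) = [0.05267·225/0.302 + 22.6]·(804·0.127²/2) = [39.24 + 22.6]·6.484 = 400.7 Pa.
Head loss h_f = ΔP/(ρg) = 400.7/(804·9.81) = 0.0508 m.

h_f ≈ 0.0508 m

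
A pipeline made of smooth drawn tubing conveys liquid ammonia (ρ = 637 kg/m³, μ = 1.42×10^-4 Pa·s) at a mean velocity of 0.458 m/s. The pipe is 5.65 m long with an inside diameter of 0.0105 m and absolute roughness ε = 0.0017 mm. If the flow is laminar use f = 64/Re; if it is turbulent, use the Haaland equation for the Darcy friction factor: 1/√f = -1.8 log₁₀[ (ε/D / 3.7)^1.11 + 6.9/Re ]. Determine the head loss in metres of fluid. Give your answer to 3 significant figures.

Reynolds number Re = ρVD/μ = 637 · 0.458 · 0.0105 / 0.000142 = 2.157e+04.
Re > 4000 → turbulent. Relative roughness ε/D = 1.7e-06/0.0105 = 0.000162. Haaland: 1/√f = -1.8 log₁₀[(0.000162/3.7)^1.11 + 6.9/2.157e+04] = -1.8 log₁₀[1.45e-05 + 0.00032] = 6.256, so f = 0.02555.
Darcy-Weisbach: ΔP = f(L/D)(ρV²/2) = 0.02555·(5.65/0.0105)·(637·0.458²/2) = 0.02555·538.1·66.81 = 918.4 Pa.
Head loss h_f = ΔP/(ρg) = 918.4/(637·9.81) = 0.147 m.

h_f ≈ 0.147 m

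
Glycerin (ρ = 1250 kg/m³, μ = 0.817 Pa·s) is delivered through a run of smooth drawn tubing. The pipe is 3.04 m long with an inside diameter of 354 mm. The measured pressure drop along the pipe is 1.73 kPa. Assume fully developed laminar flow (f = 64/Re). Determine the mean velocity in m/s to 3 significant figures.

V ≈ 2.73 m/s

For laminar flow, f = 64/Re with Re = ρVD/μ, so Darcy-Weisbach reduces to ΔP = 32μLV/D². Solving for V: V = ΔP·D²/(32μL) = 1730·(0.354)²/(32·0.817·3.04) = 2.728 m/s.
Check: Re = ρVD/μ = 1250·2.728·0.354/0.817 = 1477 < 2300, so the laminar assumption holds.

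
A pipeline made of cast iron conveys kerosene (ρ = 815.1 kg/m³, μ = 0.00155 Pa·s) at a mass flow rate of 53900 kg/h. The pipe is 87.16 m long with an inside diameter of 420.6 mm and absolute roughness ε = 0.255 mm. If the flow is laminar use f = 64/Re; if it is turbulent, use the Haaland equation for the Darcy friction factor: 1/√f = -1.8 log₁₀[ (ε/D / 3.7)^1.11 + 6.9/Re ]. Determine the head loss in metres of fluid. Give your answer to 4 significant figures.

h_f ≈ 0.004586 m

ṁ = 53900 kg/h = 53900/3600 = 14.97 kg/s.
A = πD²/4 = π(0.4206)²/4 = 0.1389 m²; mean velocity V = ṁ/(ρA) = 14.97/(815.1 · 0.1389) = 0.1322 m/s.
Reynolds number Re = ρVD/μ = 815.1 · 0.1322 · 0.4206 / 0.00155 = 2.924e+04.
Re > 4000 → turbulent. Relative roughness ε/D = 0.000255/0.4206 = 0.000606. Haaland: 1/√f = -1.8 log₁₀[(0.000606/3.7)^1.11 + 6.9/2.924e+04] = -1.8 log₁₀[6.28e-05 + 0.000236] = 6.344, so f = 0.02484.
Darcy-Weisbach: ΔP = f(L/D)(ρV²/2) = 0.02484·(87.16/0.4206)·(815.1·0.1322²/2) = 0.02484·207.2·7.123 = 36.67 Pa.
Head loss h_f = ΔP/(ρg) = 36.67/(815.1·9.81) = 0.004586 m.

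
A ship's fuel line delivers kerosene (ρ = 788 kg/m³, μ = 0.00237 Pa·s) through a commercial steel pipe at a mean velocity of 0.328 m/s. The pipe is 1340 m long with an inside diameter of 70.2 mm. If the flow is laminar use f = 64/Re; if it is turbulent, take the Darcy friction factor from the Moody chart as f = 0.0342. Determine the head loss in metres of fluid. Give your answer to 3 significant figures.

Reynolds number Re = ρVD/μ = 788 · 0.328 · 0.0702 / 0.00237 = 7656.
Re > 4000 → turbulent; use the Moody-chart value f = 0.0342.
Darcy-Weisbach: ΔP = f(L/D)(ρV²/2) = 0.0342·(1340/0.0702)·(788·0.328²/2) = 0.0342·1.909e+04·42.39 = 2.767e+04 Pa.
Head loss h_f = ΔP/(ρg) = 2.767e+04/(788·9.81) = 3.58 m.

h_f ≈ 3.58 m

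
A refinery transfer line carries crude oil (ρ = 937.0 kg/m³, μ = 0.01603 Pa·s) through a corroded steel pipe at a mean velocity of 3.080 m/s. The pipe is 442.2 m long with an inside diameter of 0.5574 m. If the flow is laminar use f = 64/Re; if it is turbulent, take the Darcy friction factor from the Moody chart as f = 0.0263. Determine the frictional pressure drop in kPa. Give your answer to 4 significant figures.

ΔP ≈ 92.73 kPa

Reynolds number Re = ρVD/μ = 937 · 3.08 · 0.5574 / 0.016 = 1.004e+05.
Re > 4000 → turbulent; use the Moody-chart value f = 0.0263.
Darcy-Weisbach: ΔP = f(L/D)(ρV²/2) = 0.0263·(442.2/0.5574)·(937·3.08²/2) = 0.0263·793.3·4444 = 9.273e+04 Pa.
ΔP = 9.273e+04 Pa = 92.73 kPa.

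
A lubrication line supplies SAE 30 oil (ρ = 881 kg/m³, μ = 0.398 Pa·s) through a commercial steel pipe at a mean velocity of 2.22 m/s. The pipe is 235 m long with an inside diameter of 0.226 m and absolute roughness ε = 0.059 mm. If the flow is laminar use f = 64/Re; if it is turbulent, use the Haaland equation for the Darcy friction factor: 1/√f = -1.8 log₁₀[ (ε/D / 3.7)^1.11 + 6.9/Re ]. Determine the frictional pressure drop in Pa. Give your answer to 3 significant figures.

ΔP ≈ 130000 Pa

Reynolds number Re = ρVD/μ = 881 · 2.22 · 0.226 / 0.398 = 1111.
Re < 2300 → laminar flow, so f = 64/Re = 64/1111 = 0.05763 (the turbulent correlation is not needed).
Darcy-Weisbach: ΔP = f(L/D)(ρV²/2) = 0.05763·(235/0.226)·(881·2.22²/2) = 0.05763·1040·2171 = 1.301e+05 Pa.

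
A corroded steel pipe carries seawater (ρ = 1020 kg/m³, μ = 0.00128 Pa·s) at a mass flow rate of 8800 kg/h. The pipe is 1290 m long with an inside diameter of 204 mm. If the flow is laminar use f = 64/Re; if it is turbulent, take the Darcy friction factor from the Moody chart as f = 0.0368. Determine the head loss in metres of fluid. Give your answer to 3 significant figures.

h_f ≈ 0.0638 m

ṁ = 8800 kg/h = 8800/3600 = 2.444 kg/s.
A = πD²/4 = π(0.204)²/4 = 0.03269 m²; mean velocity V = ṁ/(ρA) = 2.444/(1020 · 0.03269) = 0.07332 m/s.
Reynolds number Re = ρVD/μ = 1020 · 0.07332 · 0.204 / 0.00128 = 1.192e+04.
Re > 4000 → turbulent; use the Moody-chart value f = 0.0368.
Darcy-Weisbach: ΔP = f(L/D)(ρV²/2) = 0.0368·(1290/0.204)·(1020·0.07332²/2) = 0.0368·6324·2.742 = 638 Pa.
Head loss h_f = ΔP/(ρg) = 638/(1020·9.81) = 0.0638 m.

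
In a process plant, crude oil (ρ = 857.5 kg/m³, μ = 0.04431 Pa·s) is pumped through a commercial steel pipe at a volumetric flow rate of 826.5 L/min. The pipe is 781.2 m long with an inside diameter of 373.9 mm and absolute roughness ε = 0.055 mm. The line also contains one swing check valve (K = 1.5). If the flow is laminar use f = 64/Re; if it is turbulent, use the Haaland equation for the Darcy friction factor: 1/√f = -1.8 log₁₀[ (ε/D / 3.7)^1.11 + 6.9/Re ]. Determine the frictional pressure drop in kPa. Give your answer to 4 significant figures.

Q = 826.5 L/min = 826.5/60000 = 0.01378 m³/s.
Cross-sectional area A = πD²/4 = π(0.3739)²/4 = 0.1098 m²; mean velocity V = Q/A = 0.01378/0.1098 = 0.1255 m/s.
Reynolds number Re = ρVD/μ = 857.5 · 0.1255 · 0.3739 / 0.0443 = 907.8.
Re < 2300 → laminar flow, so f = 64/Re = 64/907.8 = 0.0705 (the turbulent correlation is not needed).
Total minor-loss coefficient ΣK = 1·1.5 = 1.5.
ΔP = [f·L/D + ΣK]·(ρV²/2) = [0.0705·781.2/0.3739 + 1.5]·(857.5·0.1255²/2) = [147.3 + 1.5]·6.748 = 1004 Pa.
ΔP = 1004 Pa = 1.004 kPa.

ΔP ≈ 1.004 kPa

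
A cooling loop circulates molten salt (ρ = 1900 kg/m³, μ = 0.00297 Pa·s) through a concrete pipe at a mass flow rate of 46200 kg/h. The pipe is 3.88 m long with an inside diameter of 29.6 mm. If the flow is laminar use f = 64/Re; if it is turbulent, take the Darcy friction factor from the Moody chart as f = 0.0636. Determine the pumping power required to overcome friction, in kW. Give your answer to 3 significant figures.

ṁ = 46200 kg/h = 46200/3600 = 12.83 kg/s.
A = πD²/4 = π(0.0296)²/4 = 0.0006881 m²; mean velocity V = ṁ/(ρA) = 12.83/(1900 · 0.0006881) = 9.816 m/s.
Reynolds number Re = ρVD/μ = 1900 · 9.816 · 0.0296 / 0.00297 = 1.859e+05.
Re > 4000 → turbulent; use the Moody-chart value f = 0.0636.
Darcy-Weisbach: ΔP = f(L/D)(ρV²/2) = 0.0636·(3.88/0.0296)·(1900·9.816²/2) = 0.0636·131.1·9.153e+04 = 7.63e+05 Pa.
Q = ṁ/ρ = 12.83/1900 = 0.006754 m³/s.
Pumping power P = QΔP = 0.006754·7.63e+05 = 5154 W = 5.15 kW.

P ≈ 5.15 kW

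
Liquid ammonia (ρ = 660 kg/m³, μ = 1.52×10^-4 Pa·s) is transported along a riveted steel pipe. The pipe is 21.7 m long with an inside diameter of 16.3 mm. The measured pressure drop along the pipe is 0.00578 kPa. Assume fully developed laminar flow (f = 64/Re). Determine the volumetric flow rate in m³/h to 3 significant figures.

For laminar flow, f = 64/Re with Re = ρVD/μ, so Darcy-Weisbach reduces to ΔP = 32μLV/D². Solving for V: V = ΔP·D²/(32μL) = 5.78·(0.0163)²/(32·0.000152·21.7) = 0.01455 m/s.
Check: Re = ρVD/μ = 660·0.01455·0.0163/0.000152 = 1030 < 2300, so the laminar assumption holds.
Q = V·A = 0.01455·(π/4·0.0163²) = 3.036e-06 m³/s = 0.0109 m³/h.

Q ≈ 0.0109 m³/h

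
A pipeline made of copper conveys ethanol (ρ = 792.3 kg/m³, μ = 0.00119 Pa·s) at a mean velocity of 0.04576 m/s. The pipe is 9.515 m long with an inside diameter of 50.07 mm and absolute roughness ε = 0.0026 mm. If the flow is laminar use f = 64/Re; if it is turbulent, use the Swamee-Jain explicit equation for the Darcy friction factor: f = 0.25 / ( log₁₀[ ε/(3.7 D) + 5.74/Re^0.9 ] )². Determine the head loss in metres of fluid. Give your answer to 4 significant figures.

h_f ≈ 8.509×10^-4 m

Reynolds number Re = ρVD/μ = 792.3 · 0.04576 · 0.05007 / 0.00119 = 1525.
Re < 2300 → laminar flow, so f = 64/Re = 64/1525 = 0.04195 (the turbulent correlation is not needed).
Darcy-Weisbach: ΔP = f(L/D)(ρV²/2) = 0.04195·(9.515/0.05007)·(792.3·0.04576²/2) = 0.04195·190·0.8295 = 6.614 Pa.
Head loss h_f = ΔP/(ρg) = 6.614/(792.3·9.81) = 8.509×10^-4 m.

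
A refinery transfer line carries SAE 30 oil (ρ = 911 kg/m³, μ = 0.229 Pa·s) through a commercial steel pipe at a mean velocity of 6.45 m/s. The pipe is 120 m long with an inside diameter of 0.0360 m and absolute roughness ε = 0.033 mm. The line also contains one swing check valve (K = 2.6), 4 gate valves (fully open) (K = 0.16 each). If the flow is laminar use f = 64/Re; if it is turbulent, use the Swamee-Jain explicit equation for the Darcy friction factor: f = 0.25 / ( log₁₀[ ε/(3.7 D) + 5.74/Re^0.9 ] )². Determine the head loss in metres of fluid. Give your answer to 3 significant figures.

Reynolds number Re = ρVD/μ = 911 · 6.45 · 0.036 / 0.229 = 923.7.
Re < 2300 → laminar flow, so f = 64/Re = 64/923.7 = 0.06928 (the turbulent correlation is not needed).
Total minor-loss coefficient ΣK = 1·2.6 + 4·0.16 = 3.24.
ΔP = [f·L/D + ΣK]·(ρV²/2) = [0.06928·120/0.036 + 3.24]·(911·6.45²/2) = [230.9 + 3.24]·1.895e+04 = 4.438e+06 Pa.
Head loss h_f = ΔP/(ρg) = 4.438e+06/(911·9.81) = 497 m.

h_f ≈ 497 m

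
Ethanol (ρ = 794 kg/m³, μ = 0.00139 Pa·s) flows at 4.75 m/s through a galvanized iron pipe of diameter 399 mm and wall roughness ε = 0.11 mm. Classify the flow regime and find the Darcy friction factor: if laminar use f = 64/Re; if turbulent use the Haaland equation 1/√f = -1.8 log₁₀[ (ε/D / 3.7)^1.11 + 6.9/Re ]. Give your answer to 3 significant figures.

f ≈ 0.0153

Re = ρVD/μ = 794·4.75·0.399/0.00139 = 1.083e+06.
Re > 4000 → turbulent. ε/D = 0.00011/0.399 = 0.000276; Haaland: 1/√f = -1.8 log₁₀[2.62e-05 + 6.37e-06] = 8.077, so f = 0.01533.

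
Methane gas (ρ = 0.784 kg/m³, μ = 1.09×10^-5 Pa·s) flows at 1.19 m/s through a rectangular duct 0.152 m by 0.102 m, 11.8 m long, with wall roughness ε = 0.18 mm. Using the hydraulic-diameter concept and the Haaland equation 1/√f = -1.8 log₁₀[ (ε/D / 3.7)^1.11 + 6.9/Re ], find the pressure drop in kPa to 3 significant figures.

Hydraulic diameter D_h = 4A/P = 4·(0.152·0.102)/(2·(0.152+0.102)) = 0.06202/0.508 = 0.1221 m.
Re = ρVD_h/μ = 0.784·1.19·0.1221/1.09e-05 = 1.045e+04.
ε/D_h = 0.00018/0.1221 = 0.00147; Haaland gives 1/√f = -1.8 log₁₀[0.000168+0.00066] = 5.547, so f = 0.0325.
ΔP = f(L/D_h)(ρV²/2) = 0.0325·11.8/0.1221·0.5551 = 1.744 Pa.
ΔP = 0.00174 kPa.

ΔP ≈ 0.00174 kPa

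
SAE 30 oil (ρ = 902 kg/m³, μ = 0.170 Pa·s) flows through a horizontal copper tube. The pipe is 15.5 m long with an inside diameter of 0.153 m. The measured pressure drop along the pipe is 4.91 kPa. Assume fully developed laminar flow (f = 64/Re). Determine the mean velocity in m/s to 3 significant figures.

For laminar flow, f = 64/Re with Re = ρVD/μ, so Darcy-Weisbach reduces to ΔP = 32μLV/D². Solving for V: V = ΔP·D²/(32μL) = 4910·(0.153)²/(32·0.17·15.5) = 1.363 m/s.
Check: Re = ρVD/μ = 902·1.363·0.153/0.17 = 1107 < 2300, so the laminar assumption holds.

V ≈ 1.36 m/s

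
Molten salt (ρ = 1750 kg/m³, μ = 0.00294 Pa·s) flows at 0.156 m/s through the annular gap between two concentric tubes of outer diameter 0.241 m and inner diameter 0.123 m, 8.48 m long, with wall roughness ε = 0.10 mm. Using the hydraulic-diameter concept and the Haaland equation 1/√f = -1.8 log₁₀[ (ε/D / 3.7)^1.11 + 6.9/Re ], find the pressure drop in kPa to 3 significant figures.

Hydraulic diameter D_h = 4A/P = D_o - D_i = 0.241 - 0.123 = 0.118 m.
Re = ρVD_h/μ = 1750·0.156·0.118/0.00294 = 1.096e+04.
ε/D_h = 0.0001/0.118 = 0.000847; Haaland gives 1/√f = -1.8 log₁₀[9.11e-05+0.00063] = 5.656, so f = 0.03126.
ΔP = f(L/D_h)(ρV²/2) = 0.03126·8.48/0.118·21.29 = 47.84 Pa.
ΔP = 0.0478 kPa.

ΔP ≈ 0.0478 kPa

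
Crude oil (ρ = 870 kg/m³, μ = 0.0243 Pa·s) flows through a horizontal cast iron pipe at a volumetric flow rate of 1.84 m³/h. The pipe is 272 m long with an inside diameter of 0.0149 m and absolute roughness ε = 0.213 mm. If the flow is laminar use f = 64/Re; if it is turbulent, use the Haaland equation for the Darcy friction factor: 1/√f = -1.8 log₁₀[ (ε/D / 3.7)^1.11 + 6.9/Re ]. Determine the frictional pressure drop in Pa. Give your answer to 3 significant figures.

Q = 1.84 m³/h = 1.84/3600 = 0.0005111 m³/s.
Cross-sectional area A = πD²/4 = π(0.0149)²/4 = 0.0001744 m²; mean velocity V = Q/A = 0.0005111/0.0001744 = 2.931 m/s.
Reynolds number Re = ρVD/μ = 870 · 2.931 · 0.0149 / 0.0243 = 1564.
Re < 2300 → laminar flow, so f = 64/Re = 64/1564 = 0.04093 (the turbulent correlation is not needed).
Darcy-Weisbach: ΔP = f(L/D)(ρV²/2) = 0.04093·(272/0.0149)·(870·2.931²/2) = 0.04093·1.826e+04·3738 = 2.793e+06 Pa.

ΔP ≈ 2.79×10^6 Pa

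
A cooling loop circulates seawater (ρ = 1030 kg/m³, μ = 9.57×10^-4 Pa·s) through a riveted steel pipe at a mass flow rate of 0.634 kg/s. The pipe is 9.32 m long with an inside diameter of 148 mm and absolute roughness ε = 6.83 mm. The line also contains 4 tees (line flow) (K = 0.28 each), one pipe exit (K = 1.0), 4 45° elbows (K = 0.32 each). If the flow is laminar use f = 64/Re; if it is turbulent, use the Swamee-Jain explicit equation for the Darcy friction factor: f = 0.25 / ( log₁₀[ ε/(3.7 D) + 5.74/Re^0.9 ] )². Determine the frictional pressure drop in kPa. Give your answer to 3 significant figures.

A = πD²/4 = π(0.148)²/4 = 0.0172 m²; mean velocity V = ṁ/(ρA) = 0.634/(1030 · 0.0172) = 0.03578 m/s.
Reynolds number Re = ρVD/μ = 1030 · 0.03578 · 0.148 / 0.000957 = 5699.
Re > 4000 → turbulent. Relative roughness ε/D = 0.00683/0.148 = 0.0461. Swamee-Jain: f = 0.25/(log₁₀[0.0461/3.7 + 5.74/5699^0.9])² = 0.25/(log₁₀[0.0125 + 0.00239])² = 0.25/(-1.828)² = 0.07483.
Total minor-loss coefficient ΣK = 4·0.28 + 1·1 + 4·0.32 = 3.4.
ΔP = [f·L/D + ΣK]·(ρV²/2) = [0.07483·9.32/0.148 + 3.4]·(1030·0.03578²/2) = [4.712 + 3.4]·0.6593 = 5.348 Pa.
ΔP = 5.348 Pa = 0.00535 kPa.

ΔP ≈ 0.00535 kPa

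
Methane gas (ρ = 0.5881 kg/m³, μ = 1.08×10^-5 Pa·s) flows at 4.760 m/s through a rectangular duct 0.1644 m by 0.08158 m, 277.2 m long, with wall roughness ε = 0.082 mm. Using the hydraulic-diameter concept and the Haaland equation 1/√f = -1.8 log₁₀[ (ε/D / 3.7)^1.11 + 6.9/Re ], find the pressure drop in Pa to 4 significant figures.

ΔP ≈ 429.3 Pa

Hydraulic diameter D_h = 4A/P = 4·(0.1644·0.08158)/(2·(0.1644+0.08158)) = 0.05365/0.492 = 0.109 m.
Re = ρVD_h/μ = 0.5881·4.76·0.109/1.08e-05 = 2.827e+04.
ε/D_h = 8.2e-05/0.109 = 0.000752; Haaland gives 1/√f = -1.8 log₁₀[7.98e-05+0.000244] = 6.281, so f = 0.02535.
ΔP = f(L/D_h)(ρV²/2) = 0.02535·277.2/0.109·6.662 = 429.3 Pa.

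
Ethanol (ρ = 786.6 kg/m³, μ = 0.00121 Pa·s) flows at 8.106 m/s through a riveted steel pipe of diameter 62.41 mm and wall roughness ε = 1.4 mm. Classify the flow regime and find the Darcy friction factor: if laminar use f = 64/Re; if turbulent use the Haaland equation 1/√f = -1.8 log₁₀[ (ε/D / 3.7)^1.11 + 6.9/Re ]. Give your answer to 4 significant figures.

f ≈ 0.05106

Re = ρVD/μ = 786.6·8.106·0.06241/0.00121 = 3.289e+05.
Re > 4000 → turbulent. ε/D = 0.0014/0.06241 = 0.0224; Haaland: 1/√f = -1.8 log₁₀[0.00346 + 2.1e-05] = 4.425, so f = 0.05106.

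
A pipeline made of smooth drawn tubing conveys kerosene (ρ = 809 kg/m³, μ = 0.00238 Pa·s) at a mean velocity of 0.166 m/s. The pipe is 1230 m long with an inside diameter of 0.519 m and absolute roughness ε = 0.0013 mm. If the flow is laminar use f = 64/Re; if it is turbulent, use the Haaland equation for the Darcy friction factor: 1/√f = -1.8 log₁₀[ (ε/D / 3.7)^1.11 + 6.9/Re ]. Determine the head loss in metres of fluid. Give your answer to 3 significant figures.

Reynolds number Re = ρVD/μ = 809 · 0.166 · 0.519 / 0.00238 = 2.929e+04.
Re > 4000 → turbulent. Relative roughness ε/D = 1.3e-06/0.519 = 2.5e-06. Haaland: 1/√f = -1.8 log₁₀[(2.5e-06/3.7)^1.11 + 6.9/2.929e+04] = -1.8 log₁₀[1.42e-07 + 0.000236] = 6.53, so f = 0.02345.
Darcy-Weisbach: ΔP = f(L/D)(ρV²/2) = 0.02345·(1230/0.519)·(809·0.166²/2) = 0.02345·2370·11.15 = 619.6 Pa.
Head loss h_f = ΔP/(ρg) = 619.6/(809·9.81) = 0.0781 m.

h_f ≈ 0.0781 m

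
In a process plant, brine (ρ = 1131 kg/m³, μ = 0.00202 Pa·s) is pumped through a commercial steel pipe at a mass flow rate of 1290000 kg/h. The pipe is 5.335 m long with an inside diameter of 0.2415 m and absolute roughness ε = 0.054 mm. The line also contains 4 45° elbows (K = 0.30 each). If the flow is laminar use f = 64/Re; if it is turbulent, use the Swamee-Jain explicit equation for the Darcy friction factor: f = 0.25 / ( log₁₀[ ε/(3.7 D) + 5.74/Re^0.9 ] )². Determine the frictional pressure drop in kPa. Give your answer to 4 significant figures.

ΔP ≈ 41.48 kPa

ṁ = 1290000 kg/h = 1290000/3600 = 358.3 kg/s.
A = πD²/4 = π(0.2415)²/4 = 0.04581 m²; mean velocity V = ṁ/(ρA) = 358.3/(1131 · 0.04581) = 6.917 m/s.
Reynolds number Re = ρVD/μ = 1131 · 6.917 · 0.2415 / 0.00202 = 9.353e+05.
Re > 4000 → turbulent. Relative roughness ε/D = 5.4e-05/0.2415 = 0.000224. Swamee-Jain: f = 0.25/(log₁₀[0.000224/3.7 + 5.74/9.353e+05^0.9])² = 0.25/(log₁₀[6.04e-05 + 2.43e-05])² = 0.25/(-4.072)² = 0.01508.
Total minor-loss coefficient ΣK = 4·0.3 = 1.2.
ΔP = [f·L/D + ΣK]·(ρV²/2) = [0.01508·5.335/0.2415 + 1.2]·(1131·6.917²/2) = [0.3331 + 1.2]·2.705e+04 = 4.148e+04 Pa.
ΔP = 4.148e+04 Pa = 41.48 kPa.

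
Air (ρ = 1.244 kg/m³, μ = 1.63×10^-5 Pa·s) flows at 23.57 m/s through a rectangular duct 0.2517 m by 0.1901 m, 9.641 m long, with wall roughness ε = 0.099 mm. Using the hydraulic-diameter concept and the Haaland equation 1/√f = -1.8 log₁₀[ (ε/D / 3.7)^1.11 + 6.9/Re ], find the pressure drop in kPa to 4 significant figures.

Hydraulic diameter D_h = 4A/P = 4·(0.2517·0.1901)/(2·(0.2517+0.1901)) = 0.1914/0.8836 = 0.2166 m.
Re = ρVD_h/μ = 1.244·23.57·0.2166/1.63e-05 = 3.896e+05.
ε/D_h = 9.9e-05/0.2166 = 0.000457; Haaland gives 1/√f = -1.8 log₁₀[4.59e-05+1.77e-05] = 7.554, so f = 0.01753.
ΔP = f(L/D_h)(ρV²/2) = 0.01753·9.641/0.2166·345.5 = 269.6 Pa.
ΔP = 0.2696 kPa.

ΔP ≈ 0.2696 kPa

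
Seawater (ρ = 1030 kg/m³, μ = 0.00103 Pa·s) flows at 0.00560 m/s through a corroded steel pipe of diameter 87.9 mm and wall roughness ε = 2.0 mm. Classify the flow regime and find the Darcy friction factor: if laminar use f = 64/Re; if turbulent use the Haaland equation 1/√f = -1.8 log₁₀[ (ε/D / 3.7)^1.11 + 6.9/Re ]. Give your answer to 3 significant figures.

f ≈ 0.130

Re = ρVD/μ = 1030·0.0056·0.0879/0.00103 = 492.2.
Re < 2300 → laminar, so f = 64/Re = 0.13 (roughness is irrelevant in laminar flow).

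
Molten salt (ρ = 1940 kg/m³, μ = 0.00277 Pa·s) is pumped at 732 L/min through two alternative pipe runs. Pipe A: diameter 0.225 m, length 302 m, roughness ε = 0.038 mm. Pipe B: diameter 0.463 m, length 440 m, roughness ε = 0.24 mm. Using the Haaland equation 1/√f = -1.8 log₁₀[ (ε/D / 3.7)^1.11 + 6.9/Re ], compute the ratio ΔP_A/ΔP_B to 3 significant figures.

ΔP_A/ΔP_B ≈ 21.0

Pipe A: V = Q/A = 0.0122/0.03976 = 0.3068 m/s; Re = 4.835e+04; ε/D = 0.000169; Haaland → f = 0.02136; ΔP_A = f(L/D)(ρV²/2) = 2618 Pa.
Pipe B: V = Q/A = 0.0122/0.1684 = 0.07246 m/s; Re = 2.35e+04; ε/D = 0.000518; Haaland → f = 0.02578; ΔP_B = f(L/D)(ρV²/2) = 124.8 Pa.
ΔP_A/ΔP_B = 2618/124.8 = 21.0.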